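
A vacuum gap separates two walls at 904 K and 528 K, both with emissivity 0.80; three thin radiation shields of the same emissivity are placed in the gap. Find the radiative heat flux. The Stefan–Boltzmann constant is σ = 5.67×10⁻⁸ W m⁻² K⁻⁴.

Each of the 4 gaps contributes resistance (2/ε − 1) = 2/0.80 − 1 = 1.500; total = 6.000.
q = σ(T₁⁴ − T₂⁴) / 6.000 = 5.67×10⁻⁸ × 5.90×10^11 / 6.000 = 5580 W/m².

q ≈ 5580 W/m²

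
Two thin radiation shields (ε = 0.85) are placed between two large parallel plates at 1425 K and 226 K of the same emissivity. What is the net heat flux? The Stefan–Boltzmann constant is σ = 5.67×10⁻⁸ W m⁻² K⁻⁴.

Each of the 3 gaps contributes resistance (2/ε − 1) = 2/0.85 − 1 = 1.353; total = 4.059.
q = σ(T₁⁴ − T₂⁴) / 4.059 = 5.67×10⁻⁸ × 4.12×10^12 / 4.059 = 57600 W/m².

q ≈ 57600 W/m²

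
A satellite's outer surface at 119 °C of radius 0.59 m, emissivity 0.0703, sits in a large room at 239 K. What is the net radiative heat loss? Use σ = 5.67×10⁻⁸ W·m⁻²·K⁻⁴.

Q ≈ 355 W

A = 4πr² = 4π × (0.59)² = 4.37 m².
Convert: 119 °C = 392 K.
Q = εσA(T⁴ − T_s⁴). T⁴ − T_s⁴ = (392)⁴ − (239)⁴ = 2.36×10^10 − 3.26×10^9 = 2.03×10^10 K⁴.
Q = 0.0703 × 5.67×10⁻⁸ × 4.37 × 2.03×10^10 = 355 W.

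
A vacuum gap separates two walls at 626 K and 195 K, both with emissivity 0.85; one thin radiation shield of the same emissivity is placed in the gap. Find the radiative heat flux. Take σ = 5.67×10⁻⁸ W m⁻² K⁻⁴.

Each of the 2 gaps contributes resistance (2/ε − 1) = 2/0.85 − 1 = 1.353; total = 2.706.
q = σ(T₁⁴ − T₂⁴) / 2.706 = 5.67×10⁻⁸ × 1.52×10^11 / 2.706 = 3190 W/m².

q ≈ 3190 W/m²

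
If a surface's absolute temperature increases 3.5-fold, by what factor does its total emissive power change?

factor ≈ 150

P ∝ T⁴, so the power scales as (3.5)⁴ = 150.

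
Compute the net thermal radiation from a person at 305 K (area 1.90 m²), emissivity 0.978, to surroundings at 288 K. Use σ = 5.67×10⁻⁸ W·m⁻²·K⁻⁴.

Q ≈ 187 W

Q = εσA(T⁴ − T_s⁴). T⁴ − T_s⁴ = (305)⁴ − (288)⁴ = 8.65×10^9 − 6.88×10^9 = 1.77×10^9 K⁴.
Q = 0.978 × 5.67×10⁻⁸ × 1.90 × 1.77×10^9 = 187 W.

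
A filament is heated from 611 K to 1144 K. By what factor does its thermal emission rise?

P ∝ T⁴, so the ratio is (1144/611)⁴ = (1.872)⁴ = 12.3.

ratio ≈ 12.3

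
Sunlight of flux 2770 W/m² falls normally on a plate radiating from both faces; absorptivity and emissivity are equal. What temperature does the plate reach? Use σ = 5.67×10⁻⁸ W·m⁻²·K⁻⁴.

T ≈ 395 K

Absorbed flux αS = emitted flux 2εσT⁴ per unit area; with α = ε this gives T = (S/2σ)^(1/4).
T = (2770 / (2 × 5.67×10⁻⁸))^(1/4) = (2.44×10^10)^(1/4).
T = 395 K.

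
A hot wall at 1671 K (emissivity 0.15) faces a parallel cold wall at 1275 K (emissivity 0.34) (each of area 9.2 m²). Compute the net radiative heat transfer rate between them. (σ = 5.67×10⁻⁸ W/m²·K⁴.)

For two large parallel gray plates, q = σ(T₁⁴ − T₂⁴) / (1/ε₁ + 1/ε₂ − 1).
1/ε₁ + 1/ε₂ − 1 = 1/0.15 + 1/0.34 − 1 = 8.608.
T₁⁴ − T₂⁴ = 7.80×10^12 − 2.64×10^12 = 5.15×10^12 K⁴.
q = 5.67×10⁻⁸ × 5.15×10^12 / 8.608 = 33900 W/m².
Q = q·A = 33900 × 9.2 = 3.12×10^5 W.

Q ≈ 3.12×10^5 W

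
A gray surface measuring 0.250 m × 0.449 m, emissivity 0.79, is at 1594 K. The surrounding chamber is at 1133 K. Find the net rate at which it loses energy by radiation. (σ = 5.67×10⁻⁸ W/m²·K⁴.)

Q ≈ 24200 W

A = 0.250 × 0.449 = 0.112 m².
Q = εσA(T⁴ − T_s⁴). T⁴ − T_s⁴ = (1594)⁴ − (1133)⁴ = 6.46×10^12 − 1.65×10^12 = 4.81×10^12 K⁴.
Q = 0.79 × 5.67×10⁻⁸ × 0.112 × 4.81×10^12 = 24200 W.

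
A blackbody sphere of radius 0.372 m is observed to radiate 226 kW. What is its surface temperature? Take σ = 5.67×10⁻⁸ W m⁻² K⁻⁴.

T ≈ 1230 K

A = 4πr² = 4π × (0.372)² = 1.74 m².
From P = σAT⁴, T = (P / σA)^(1/4) = (2.26×10^5 / (5.67×10⁻⁸ × 1.74))^(1/4).
T = (2.29×10^12)^(1/4) = 1230 K.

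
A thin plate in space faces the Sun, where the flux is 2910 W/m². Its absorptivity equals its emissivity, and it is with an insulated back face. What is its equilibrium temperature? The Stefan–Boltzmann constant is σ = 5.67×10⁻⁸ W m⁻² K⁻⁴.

T ≈ 476 K

Absorbed flux αS = emitted flux εσT⁴ (one radiating face); with α = ε, T = (S/σ)^(1/4).
T = (2910 / 5.67×10⁻⁸)^(1/4) = (5.13×10^10)^(1/4).
T = 476 K.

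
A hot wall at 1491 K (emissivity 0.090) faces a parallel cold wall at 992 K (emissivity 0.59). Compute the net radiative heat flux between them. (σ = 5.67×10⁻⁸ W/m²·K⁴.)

q ≈ 19100 W/m²

For two large parallel gray plates, q = σ(T₁⁴ − T₂⁴) / (1/ε₁ + 1/ε₂ − 1).
1/ε₁ + 1/ε₂ − 1 = 1/0.090 + 1/0.59 − 1 = 11.81.
T₁⁴ − T₂⁴ = 4.94×10^12 − 9.68×10^11 = 3.97×10^12 K⁴.
q = 5.67×10⁻⁸ × 3.97×10^12 / 11.81 = 19100 W/m².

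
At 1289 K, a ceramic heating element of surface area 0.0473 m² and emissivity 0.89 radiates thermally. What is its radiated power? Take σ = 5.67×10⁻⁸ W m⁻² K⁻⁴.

Stefan–Boltzmann: P = εσAT⁴ = 0.89 × 5.67×10⁻⁸ × 0.0473 × (1289)⁴ = 0.89 × 5.67×10⁻⁸ × 0.0473 × 2.76×10^12.
P = 6590 W.

P ≈ 6590 W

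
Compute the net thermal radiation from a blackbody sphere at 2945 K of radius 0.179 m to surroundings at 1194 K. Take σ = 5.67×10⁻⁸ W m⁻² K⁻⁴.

Q ≈ 1.67×10^6 W

A = 4πr² = 4π × (0.179)² = 0.403 m².
Q = σA(T⁴ − T_s⁴). T⁴ − T_s⁴ = (2945)⁴ − (1194)⁴ = 7.52×10^13 − 2.03×10^12 = 7.32×10^13 K⁴.
Q = 5.67×10⁻⁸ × 0.403 × 7.32×10^13 = 1.67×10^6 W.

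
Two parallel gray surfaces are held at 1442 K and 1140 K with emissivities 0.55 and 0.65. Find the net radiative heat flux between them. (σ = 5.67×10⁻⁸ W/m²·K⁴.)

q ≈ 63400 W/m²

For two large parallel gray plates, q = σ(T₁⁴ − T₂⁴) / (1/ε₁ + 1/ε₂ − 1).
1/ε₁ + 1/ε₂ − 1 = 1/0.55 + 1/0.65 − 1 = 2.357.
T₁⁴ − T₂⁴ = 4.32×10^12 − 1.69×10^12 = 2.63×10^12 K⁴.
q = 5.67×10⁻⁸ × 2.63×10^12 / 2.357 = 63400 W/m².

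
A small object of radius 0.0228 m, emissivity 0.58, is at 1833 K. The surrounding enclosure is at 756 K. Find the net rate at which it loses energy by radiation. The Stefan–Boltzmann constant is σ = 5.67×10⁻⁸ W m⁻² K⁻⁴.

Q ≈ 2350 W

A = 4πr² = 4π × (0.0228)² = 6.53×10^-3 m².
Q = εσA(T⁴ − T_s⁴). T⁴ − T_s⁴ = (1833)⁴ − (756)⁴ = 1.13×10^13 − 3.27×10^11 = 1.10×10^13 K⁴.
Q = 0.58 × 5.67×10⁻⁸ × 6.53×10^-3 × 1.10×10^13 = 2350 W.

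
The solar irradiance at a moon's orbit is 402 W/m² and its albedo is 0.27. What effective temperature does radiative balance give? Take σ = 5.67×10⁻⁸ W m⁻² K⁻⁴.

T ≈ 190 K

Power absorbed = (1−a)S·πR²; power emitted = 4πR²σT⁴. Equating and cancelling πR²:
T = ((1−a)S / 4σ)^(1/4) = (293 / (4 × 5.67×10⁻⁸))^(1/4) = (1.29×10^9)^(1/4).
T = 190 K.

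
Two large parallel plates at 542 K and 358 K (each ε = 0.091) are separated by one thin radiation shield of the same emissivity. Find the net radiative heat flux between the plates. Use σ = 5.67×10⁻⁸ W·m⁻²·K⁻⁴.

Each of the 2 gaps contributes resistance (2/ε − 1) = 2/0.091 − 1 = 20.98; total = 41.96.
q = σ(T₁⁴ − T₂⁴) / 41.96 = 5.67×10⁻⁸ × 6.99×10^10 / 41.96 = 94.4 W/m².

q ≈ 94.4 W/m²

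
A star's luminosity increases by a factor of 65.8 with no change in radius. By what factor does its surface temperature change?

factor ≈ 2.85

P ∝ T⁴ ⇒ T ∝ P^(1/4), so T scales by (65.8)^(1/4) = 2.85.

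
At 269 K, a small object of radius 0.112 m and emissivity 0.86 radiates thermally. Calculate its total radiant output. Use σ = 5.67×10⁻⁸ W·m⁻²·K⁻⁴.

A = 4πr² = 4π × (0.112)² = 0.158 m².
Stefan–Boltzmann: P = εσAT⁴ = 0.86 × 5.67×10⁻⁸ × 0.158 × (269)⁴ = 0.86 × 5.67×10⁻⁸ × 0.158 × 5.24×10^9.
P = 40.2 W.

P ≈ 40.2 W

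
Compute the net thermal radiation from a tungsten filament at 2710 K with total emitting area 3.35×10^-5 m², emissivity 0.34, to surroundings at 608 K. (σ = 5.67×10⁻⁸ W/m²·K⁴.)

Q = εσA(T⁴ − T_s⁴). T⁴ − T_s⁴ = (2710)⁴ − (608)⁴ = 5.39×10^13 − 1.37×10^11 = 5.38×10^13 K⁴.
Q = 0.34 × 5.67×10⁻⁸ × 3.35×10^-5 × 5.38×10^13 = 34.7 W.

Q ≈ 34.7 W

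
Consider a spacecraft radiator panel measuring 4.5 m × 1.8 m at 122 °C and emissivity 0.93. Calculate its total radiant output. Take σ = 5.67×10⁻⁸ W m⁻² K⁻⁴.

A = 4.5 × 1.8 = 8.10 m².
122 °C = 395 K.
P = εσAT⁴ = 0.93 × 5.67×10⁻⁸ × 8.10 × (395)⁴ = 0.93 × 5.67×10⁻⁸ × 8.10 × 2.43×10^10.
P = 10400 W.

P ≈ 10400 W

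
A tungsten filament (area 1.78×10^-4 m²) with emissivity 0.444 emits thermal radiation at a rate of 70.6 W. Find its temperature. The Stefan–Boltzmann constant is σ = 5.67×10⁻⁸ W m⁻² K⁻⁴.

T ≈ 1990 K

From P = εσAT⁴, T = (P / εσA)^(1/4) = (70.6 / (0.444 × 5.67×10⁻⁸ × 1.78×10^-4))^(1/4).
T = (1.58×10^13)^(1/4) = 1990 K.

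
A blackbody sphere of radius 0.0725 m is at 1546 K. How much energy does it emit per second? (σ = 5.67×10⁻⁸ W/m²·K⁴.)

A = 4πr² = 4π × (0.0725)² = 0.0661 m².
P = σAT⁴ = 5.67×10⁻⁸ × 0.0661 × (1546)⁴ = 5.67×10⁻⁸ × 0.0661 × 5.71×10^12.
P = 21400 W.

P ≈ 21400 W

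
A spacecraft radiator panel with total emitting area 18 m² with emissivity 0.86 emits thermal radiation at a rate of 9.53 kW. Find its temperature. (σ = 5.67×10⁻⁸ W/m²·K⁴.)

From P = εσAT⁴, T = (P / εσA)^(1/4) = (9530 / (0.86 × 5.67×10⁻⁸ × 18.0))^(1/4).
T = (1.09×10^10)^(1/4) = 323 K.

T ≈ 323 K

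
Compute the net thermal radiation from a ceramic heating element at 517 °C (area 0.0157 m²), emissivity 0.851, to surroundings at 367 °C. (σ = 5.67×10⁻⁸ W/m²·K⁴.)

Q ≈ 168 W

Convert: 517 °C = 790 K; 367 °C = 640 K.
Q = εσA(T⁴ − T_s⁴). T⁴ − T_s⁴ = (790)⁴ − (640)⁴ = 3.90×10^11 − 1.68×10^11 = 2.22×10^11 K⁴.
Q = 0.851 × 5.67×10⁻⁸ × 0.0157 × 2.22×10^11 = 168 W.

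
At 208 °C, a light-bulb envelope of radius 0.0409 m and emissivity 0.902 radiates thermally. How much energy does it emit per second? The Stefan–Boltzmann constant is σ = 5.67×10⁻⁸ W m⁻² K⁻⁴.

A = 4πr² = 4π × (0.0409)² = 0.0210 m².
208 °C = 481 K.
Stefan–Boltzmann: P = εσAT⁴ = 0.902 × 5.67×10⁻⁸ × 0.0210 × (481)⁴ = 0.902 × 5.67×10⁻⁸ × 0.0210 × 5.35×10^10.
P = 57.5 W.

P ≈ 57.5 W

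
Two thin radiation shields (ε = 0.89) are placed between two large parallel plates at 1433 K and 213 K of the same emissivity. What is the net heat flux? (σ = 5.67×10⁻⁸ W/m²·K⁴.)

q ≈ 63900 W/m²

Each of the 3 gaps contributes resistance (2/ε − 1) = 2/0.89 − 1 = 1.247; total = 3.742.
q = σ(T₁⁴ − T₂⁴) / 3.742 = 5.67×10⁻⁸ × 4.21×10^12 / 3.742 = 63900 W/m².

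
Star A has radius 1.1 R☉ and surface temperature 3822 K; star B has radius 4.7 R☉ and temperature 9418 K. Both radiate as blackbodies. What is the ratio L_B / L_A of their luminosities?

L_B/L_A ≈ 673

L = 4πR²σT⁴ ∝ R²T⁴, so L_B/L_A = (4.7/1.1)² × (9418/3822)⁴ = 18.3 × 36.9 = 673.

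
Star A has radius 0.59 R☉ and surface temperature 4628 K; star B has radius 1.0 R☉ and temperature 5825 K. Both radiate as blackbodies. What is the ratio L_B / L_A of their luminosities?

L = 4πR²σT⁴ ∝ R²T⁴, so L_B/L_A = (1.0/0.59)² × (5825/4628)⁴ = 2.87 × 2.51 = 7.21.

L_B/L_A ≈ 7.21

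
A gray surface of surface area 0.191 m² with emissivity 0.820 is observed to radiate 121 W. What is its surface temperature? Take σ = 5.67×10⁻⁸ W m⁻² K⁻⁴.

From P = εσAT⁴, T = (P / εσA)^(1/4) = (121 / (0.820 × 5.67×10⁻⁸ × 0.191))^(1/4).
T = (1.36×10^10)^(1/4) = 342 K.

T ≈ 342 K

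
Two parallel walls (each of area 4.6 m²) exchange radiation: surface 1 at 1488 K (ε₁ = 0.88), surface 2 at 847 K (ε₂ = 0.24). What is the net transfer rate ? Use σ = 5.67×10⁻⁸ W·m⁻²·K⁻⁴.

Q ≈ 2.66×10^5 W

For two large parallel gray plates, q = σ(T₁⁴ − T₂⁴) / (1/ε₁ + 1/ε₂ − 1).
1/ε₁ + 1/ε₂ − 1 = 1/0.88 + 1/0.24 − 1 = 4.303.
T₁⁴ − T₂⁴ = 4.90×10^12 − 5.15×10^11 = 4.39×10^12 K⁴.
q = 5.67×10⁻⁸ × 4.39×10^12 / 4.303 = 57800 W/m².
Q = q·A = 57800 × 4.6 = 2.66×10^5 W.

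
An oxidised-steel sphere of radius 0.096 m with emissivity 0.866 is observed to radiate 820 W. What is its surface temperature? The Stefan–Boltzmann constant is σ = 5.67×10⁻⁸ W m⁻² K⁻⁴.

A = 4πr² = 4π × (0.096)² = 0.116 m².
From P = εσAT⁴, T = (P / εσA)^(1/4) = (820 / (0.866 × 5.67×10⁻⁸ × 0.116))^(1/4).
T = (1.44×10^11)^(1/4) = 616 K.

T ≈ 616 K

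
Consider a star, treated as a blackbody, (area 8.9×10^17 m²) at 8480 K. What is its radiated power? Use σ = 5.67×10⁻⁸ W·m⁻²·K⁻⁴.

P = σAT⁴ = 5.67×10⁻⁸ × 8.90×10^17 × (8480)⁴ = 5.67×10⁻⁸ × 8.90×10^17 × 5.17×10^15.
P = 2.61×10^26 W.

P ≈ 2.61×10^26 W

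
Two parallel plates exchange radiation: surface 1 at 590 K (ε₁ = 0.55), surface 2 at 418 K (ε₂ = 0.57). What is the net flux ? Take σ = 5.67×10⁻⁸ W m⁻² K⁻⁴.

For two large parallel gray plates, q = σ(T₁⁴ − T₂⁴) / (1/ε₁ + 1/ε₂ − 1).
1/ε₁ + 1/ε₂ − 1 = 1/0.55 + 1/0.57 − 1 = 2.573.
T₁⁴ − T₂⁴ = 1.21×10^11 − 3.05×10^10 = 9.06×10^10 K⁴.
q = 5.67×10⁻⁸ × 9.06×10^10 / 2.573 = 2000 W/m².

q ≈ 2000 W/m²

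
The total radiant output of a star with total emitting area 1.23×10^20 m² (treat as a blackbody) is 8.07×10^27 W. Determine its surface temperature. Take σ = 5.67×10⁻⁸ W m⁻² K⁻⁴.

From P = σAT⁴, T = (P / σA)^(1/4) = (8.07×10^27 / (5.67×10⁻⁸ × 1.23×10^20))^(1/4).
T = (1.16×10^15)^(1/4) = 5830 K.

T ≈ 5830 K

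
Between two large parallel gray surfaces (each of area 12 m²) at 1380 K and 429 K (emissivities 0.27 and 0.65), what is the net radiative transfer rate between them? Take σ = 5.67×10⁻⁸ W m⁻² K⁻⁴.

Q ≈ 5.76×10^5 W

For two large parallel gray plates, q = σ(T₁⁴ − T₂⁴) / (1/ε₁ + 1/ε₂ − 1).
1/ε₁ + 1/ε₂ − 1 = 1/0.27 + 1/0.65 − 1 = 4.242.
T₁⁴ − T₂⁴ = 3.63×10^12 − 3.39×10^10 = 3.59×10^12 K⁴.
q = 5.67×10⁻⁸ × 3.59×10^12 / 4.242 = 48000 W/m².
Q = q·A = 48000 × 12 = 5.76×10^5 W.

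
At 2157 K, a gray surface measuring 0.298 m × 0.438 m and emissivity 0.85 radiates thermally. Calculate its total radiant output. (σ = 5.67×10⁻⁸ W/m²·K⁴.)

A = 0.298 × 0.438 = 0.131 m².
Stefan–Boltzmann: P = εσAT⁴ = 0.85 × 5.67×10⁻⁸ × 0.131 × (2157)⁴ = 0.85 × 5.67×10⁻⁸ × 0.131 × 2.16×10^13.
P = 1.36×10^5 W.

P ≈ 1.36×10^5 W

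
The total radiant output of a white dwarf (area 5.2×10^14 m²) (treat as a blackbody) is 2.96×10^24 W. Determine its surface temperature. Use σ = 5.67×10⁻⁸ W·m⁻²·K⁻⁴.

From P = σAT⁴, T = (P / σA)^(1/4) = (2.96×10^24 / (5.67×10⁻⁸ × 5.20×10^14))^(1/4).
T = (1.00×10^17)^(1/4) = 17800 K.

T ≈ 17800 K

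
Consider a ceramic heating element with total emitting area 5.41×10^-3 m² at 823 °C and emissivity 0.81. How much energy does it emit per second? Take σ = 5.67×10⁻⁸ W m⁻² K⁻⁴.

P ≈ 359 W

823 °C = 1096 K.
P = εσAT⁴ = 0.81 × 5.67×10⁻⁸ × 5.41×10^-3 × (1096)⁴ = 0.81 × 5.67×10⁻⁸ × 5.41×10^-3 × 1.44×10^12.
P = 359 W.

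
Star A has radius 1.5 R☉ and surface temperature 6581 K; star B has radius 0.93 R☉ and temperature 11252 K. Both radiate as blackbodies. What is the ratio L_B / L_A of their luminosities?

L = 4πR²σT⁴ ∝ R²T⁴, so L_B/L_A = (0.93/1.5)² × (11252/6581)⁴ = 0.384 × 8.55 = 3.28.

L_B/L_A ≈ 3.28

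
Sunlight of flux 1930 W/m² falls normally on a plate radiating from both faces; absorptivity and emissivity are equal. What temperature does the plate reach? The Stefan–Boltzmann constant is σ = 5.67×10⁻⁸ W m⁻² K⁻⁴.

T ≈ 361 K

Absorbed flux αS = emitted flux 2εσT⁴ per unit area; with α = ε this gives T = (S/2σ)^(1/4).
T = (1930 / (2 × 5.67×10⁻⁸))^(1/4) = (1.70×10^10)^(1/4).
T = 361 K.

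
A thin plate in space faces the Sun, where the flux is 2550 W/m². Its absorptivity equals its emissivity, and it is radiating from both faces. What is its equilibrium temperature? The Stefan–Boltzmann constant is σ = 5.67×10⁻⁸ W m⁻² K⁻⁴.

T ≈ 387 K

Absorbed flux αS = emitted flux 2εσT⁴ per unit area; with α = ε this gives T = (S/2σ)^(1/4).
T = (2550 / (2 × 5.67×10⁻⁸))^(1/4) = (2.25×10^10)^(1/4).
T = 387 K.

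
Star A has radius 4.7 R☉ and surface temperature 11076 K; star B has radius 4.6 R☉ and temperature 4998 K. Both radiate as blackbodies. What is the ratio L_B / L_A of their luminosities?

L_B/L_A ≈ 0.0397

L = 4πR²σT⁴ ∝ R²T⁴, so L_B/L_A = (4.6/4.7)² × (4998/11076)⁴ = 0.958 × 0.0415 = 0.0397.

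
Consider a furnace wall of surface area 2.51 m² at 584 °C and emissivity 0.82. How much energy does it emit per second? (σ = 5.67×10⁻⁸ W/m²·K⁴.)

584 °C = 857 K.
P = εσAT⁴ = 0.82 × 5.67×10⁻⁸ × 2.51 × (857)⁴ = 0.82 × 5.67×10⁻⁸ × 2.51 × 5.39×10^11.
P = 62900 W.

P ≈ 62900 W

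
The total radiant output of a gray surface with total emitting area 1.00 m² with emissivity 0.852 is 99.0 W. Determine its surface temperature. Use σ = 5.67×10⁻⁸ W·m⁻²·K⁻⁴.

T ≈ 213 K

From P = εσAT⁴, T = (P / εσA)^(1/4) = (99.0 / (0.852 × 5.67×10⁻⁸ × 1.00))^(1/4).
T = (2.05×10^9)^(1/4) = 213 K.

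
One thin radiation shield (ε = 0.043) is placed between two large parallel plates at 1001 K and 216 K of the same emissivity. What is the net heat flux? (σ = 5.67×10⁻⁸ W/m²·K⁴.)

Each of the 2 gaps contributes resistance (2/ε − 1) = 2/0.043 − 1 = 45.51; total = 91.02.
q = σ(T₁⁴ − T₂⁴) / 91.02 = 5.67×10⁻⁸ × 1.00×10^12 / 91.02 = 624 W/m².

q ≈ 624 W/m²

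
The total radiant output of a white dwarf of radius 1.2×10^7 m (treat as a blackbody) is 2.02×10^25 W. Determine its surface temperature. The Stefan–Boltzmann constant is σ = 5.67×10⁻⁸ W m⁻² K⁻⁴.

A = 4πr² = 4π × (1.2×10^7)² = 1.81×10^15 m².
From P = σAT⁴, T = (P / σA)^(1/4) = (2.02×10^25 / (5.67×10⁻⁸ × 1.81×10^15))^(1/4).
T = (1.97×10^17)^(1/4) = 21100 K.

T ≈ 21100 K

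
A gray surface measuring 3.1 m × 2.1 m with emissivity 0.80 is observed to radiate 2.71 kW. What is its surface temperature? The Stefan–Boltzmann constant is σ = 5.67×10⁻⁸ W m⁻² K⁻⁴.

A = 3.1 × 2.1 = 6.51 m².
From P = εσAT⁴, T = (P / εσA)^(1/4) = (2710 / (0.80 × 5.67×10⁻⁸ × 6.51))^(1/4).
T = (9.18×10^9)^(1/4) = 310 K.

T ≈ 310 K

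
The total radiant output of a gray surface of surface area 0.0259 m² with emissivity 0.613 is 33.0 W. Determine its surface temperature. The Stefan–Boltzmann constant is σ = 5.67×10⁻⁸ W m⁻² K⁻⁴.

T ≈ 438 K

From P = εσAT⁴, T = (P / εσA)^(1/4) = (33.0 / (0.613 × 5.67×10⁻⁸ × 0.0259))^(1/4).
T = (3.67×10^10)^(1/4) = 438 K.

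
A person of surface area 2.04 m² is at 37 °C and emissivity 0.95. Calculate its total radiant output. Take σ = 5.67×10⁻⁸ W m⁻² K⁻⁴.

P ≈ 1010 W

37 °C = 310 K.
Stefan–Boltzmann: P = εσAT⁴ = 0.95 × 5.67×10⁻⁸ × 2.04 × (310)⁴ = 0.95 × 5.67×10⁻⁸ × 2.04 × 9.24×10^9.
P = 1010 W.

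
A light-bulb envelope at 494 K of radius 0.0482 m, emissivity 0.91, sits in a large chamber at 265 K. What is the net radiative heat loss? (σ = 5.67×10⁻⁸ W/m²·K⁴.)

Q ≈ 82.3 W

A = 4πr² = 4π × (0.0482)² = 0.0292 m².
Q = εσA(T⁴ − T_s⁴). T⁴ − T_s⁴ = (494)⁴ − (265)⁴ = 5.96×10^10 − 4.93×10^9 = 5.46×10^10 K⁴.
Q = 0.91 × 5.67×10⁻⁸ × 0.0292 × 5.46×10^10 = 82.3 W.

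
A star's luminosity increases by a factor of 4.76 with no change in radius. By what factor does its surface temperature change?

P ∝ T⁴ ⇒ T ∝ P^(1/4), so T scales by (4.76)^(1/4) = 1.48.

factor ≈ 1.48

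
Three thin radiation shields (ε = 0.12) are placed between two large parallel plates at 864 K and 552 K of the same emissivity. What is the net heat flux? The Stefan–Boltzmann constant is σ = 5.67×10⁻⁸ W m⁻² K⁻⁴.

q ≈ 420 W/m²

Each of the 4 gaps contributes resistance (2/ε − 1) = 2/0.12 − 1 = 15.67; total = 62.67.
q = σ(T₁⁴ − T₂⁴) / 62.67 = 5.67×10⁻⁸ × 4.64×10^11 / 62.67 = 420 W/m².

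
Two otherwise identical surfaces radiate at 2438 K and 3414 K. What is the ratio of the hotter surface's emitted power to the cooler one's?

P ∝ T⁴, so the ratio is (3414/2438)⁴ = (1.400)⁴ = 3.85.

ratio ≈ 3.85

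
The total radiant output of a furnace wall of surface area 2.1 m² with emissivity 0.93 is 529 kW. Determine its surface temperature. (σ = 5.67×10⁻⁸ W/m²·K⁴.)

T ≈ 1480 K

From P = εσAT⁴, T = (P / εσA)^(1/4) = (5.29×10^5 / (0.93 × 5.67×10⁻⁸ × 2.10))^(1/4).
T = (4.78×10^12)^(1/4) = 1480 K.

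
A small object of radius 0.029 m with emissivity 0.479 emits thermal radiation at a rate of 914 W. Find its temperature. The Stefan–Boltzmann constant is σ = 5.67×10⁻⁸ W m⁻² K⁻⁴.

T ≈ 1340 K

A = 4πr² = 4π × (0.029)² = 0.0106 m².
From P = εσAT⁴, T = (P / εσA)^(1/4) = (914 / (0.479 × 5.67×10⁻⁸ × 0.0106))^(1/4).
T = (3.18×10^12)^(1/4) = 1340 K.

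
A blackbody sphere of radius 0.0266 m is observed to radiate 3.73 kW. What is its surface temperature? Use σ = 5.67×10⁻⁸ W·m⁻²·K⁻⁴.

A = 4πr² = 4π × (0.0266)² = 8.89×10^-3 m².
From P = σAT⁴, T = (P / σA)^(1/4) = (3730 / (5.67×10⁻⁸ × 8.89×10^-3))^(1/4).
T = (7.40×10^12)^(1/4) = 1650 K.

T ≈ 1650 K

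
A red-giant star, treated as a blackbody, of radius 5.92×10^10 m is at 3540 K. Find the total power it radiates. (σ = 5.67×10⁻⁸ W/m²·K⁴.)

A = 4πr² = 4π × (5.92×10^10)² = 4.40×10^22 m².
P = σAT⁴ = 5.67×10⁻⁸ × 4.40×10^22 × (3540)⁴ = 5.67×10⁻⁸ × 4.40×10^22 × 1.57×10^14.
P = 3.92×10^29 W.

P ≈ 3.92×10^29 W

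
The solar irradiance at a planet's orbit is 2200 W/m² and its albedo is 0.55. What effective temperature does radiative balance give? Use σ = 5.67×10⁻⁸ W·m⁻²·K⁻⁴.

T ≈ 257 K

Power absorbed = (1−a)S·πR²; power emitted = 4πR²σT⁴. Equating and cancelling πR²:
T = ((1−a)S / 4σ)^(1/4) = (990 / (4 × 5.67×10⁻⁸))^(1/4) = (4.37×10^9)^(1/4).
T = 257 K.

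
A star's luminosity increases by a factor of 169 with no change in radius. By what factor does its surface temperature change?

factor ≈ 3.61

P ∝ T⁴ ⇒ T ∝ P^(1/4), so T scales by (169)^(1/4) = 3.61.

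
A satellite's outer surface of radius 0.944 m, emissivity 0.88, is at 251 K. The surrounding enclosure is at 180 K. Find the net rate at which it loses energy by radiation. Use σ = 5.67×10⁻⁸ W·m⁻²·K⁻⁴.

Q ≈ 1630 W

A = 4πr² = 4π × (0.944)² = 11.2 m².
Q = εσA(T⁴ − T_s⁴). T⁴ − T_s⁴ = (251)⁴ − (180)⁴ = 3.97×10^9 − 1.05×10^9 = 2.92×10^9 K⁴.
Q = 0.88 × 5.67×10⁻⁸ × 11.2 × 2.92×10^9 = 1630 W.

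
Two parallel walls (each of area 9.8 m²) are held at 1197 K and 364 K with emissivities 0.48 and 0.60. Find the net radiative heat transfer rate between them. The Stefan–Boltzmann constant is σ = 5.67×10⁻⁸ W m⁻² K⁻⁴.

Q ≈ 4.11×10^5 W

For two large parallel gray plates, q = σ(T₁⁴ − T₂⁴) / (1/ε₁ + 1/ε₂ − 1).
1/ε₁ + 1/ε₂ − 1 = 1/0.48 + 1/0.60 − 1 = 2.750.
T₁⁴ − T₂⁴ = 2.05×10^12 − 1.76×10^10 = 2.04×10^12 K⁴.
q = 5.67×10⁻⁸ × 2.04×10^12 / 2.750 = 42000 W/m².
Q = q·A = 42000 × 9.8 = 4.11×10^5 W.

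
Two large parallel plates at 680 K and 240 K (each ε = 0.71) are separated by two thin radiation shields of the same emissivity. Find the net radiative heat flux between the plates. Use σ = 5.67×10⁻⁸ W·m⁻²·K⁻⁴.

q ≈ 2190 W/m²

Each of the 3 gaps contributes resistance (2/ε − 1) = 2/0.71 − 1 = 1.817; total = 5.451.
q = σ(T₁⁴ − T₂⁴) / 5.451 = 5.67×10⁻⁸ × 2.10×10^11 / 5.451 = 2190 W/m².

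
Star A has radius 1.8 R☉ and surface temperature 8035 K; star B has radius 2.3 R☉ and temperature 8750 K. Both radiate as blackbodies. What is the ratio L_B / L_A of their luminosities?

L = 4πR²σT⁴ ∝ R²T⁴, so L_B/L_A = (2.3/1.8)² × (8750/8035)⁴ = 1.63 × 1.41 = 2.30.

L_B/L_A ≈ 2.30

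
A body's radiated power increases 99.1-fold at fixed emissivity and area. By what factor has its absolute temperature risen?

factor ≈ 3.16

P ∝ T⁴ ⇒ T ∝ P^(1/4), so T scales by (99.1)^(1/4) = 3.16.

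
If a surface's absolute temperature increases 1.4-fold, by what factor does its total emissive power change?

P ∝ T⁴, so the power scales as (1.4)⁴ = 3.84.

factor ≈ 3.84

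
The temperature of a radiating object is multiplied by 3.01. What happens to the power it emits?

factor ≈ 82.1

P ∝ T⁴, so the power scales as (3.01)⁴ = 82.1.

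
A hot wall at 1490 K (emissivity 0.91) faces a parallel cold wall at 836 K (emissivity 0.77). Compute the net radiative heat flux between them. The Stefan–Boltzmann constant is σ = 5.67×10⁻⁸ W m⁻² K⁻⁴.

For two large parallel gray plates, q = σ(T₁⁴ − T₂⁴) / (1/ε₁ + 1/ε₂ − 1).
1/ε₁ + 1/ε₂ − 1 = 1/0.91 + 1/0.77 − 1 = 1.398.
T₁⁴ − T₂⁴ = 4.93×10^12 − 4.88×10^11 = 4.44×10^12 K⁴.
q = 5.67×10⁻⁸ × 4.44×10^12 / 1.398 = 1.80×10^5 W/m².

q ≈ 1.80×10^5 W/m²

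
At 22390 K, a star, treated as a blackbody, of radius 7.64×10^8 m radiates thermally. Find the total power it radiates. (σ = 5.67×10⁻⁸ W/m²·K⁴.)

A = 4πr² = 4π × (7.64×10^8)² = 7.33×10^18 m².
P = σAT⁴ = 5.67×10⁻⁸ × 7.33×10^18 × (22390)⁴ = 5.67×10⁻⁸ × 7.33×10^18 × 2.51×10^17.
P = 1.05×10^29 W.

P ≈ 1.05×10^29 W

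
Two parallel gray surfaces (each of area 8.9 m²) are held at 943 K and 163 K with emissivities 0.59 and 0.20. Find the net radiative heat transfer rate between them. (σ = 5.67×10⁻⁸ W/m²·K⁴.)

Q ≈ 70000 W

For two large parallel gray plates, q = σ(T₁⁴ − T₂⁴) / (1/ε₁ + 1/ε₂ − 1).
1/ε₁ + 1/ε₂ − 1 = 1/0.59 + 1/0.20 − 1 = 5.695.
T₁⁴ − T₂⁴ = 7.91×10^11 − 7.06×10^8 = 7.90×10^11 K⁴.
q = 5.67×10⁻⁸ × 7.90×10^11 / 5.695 = 7870 W/m².
Q = q·A = 7870 × 8.9 = 70000 W.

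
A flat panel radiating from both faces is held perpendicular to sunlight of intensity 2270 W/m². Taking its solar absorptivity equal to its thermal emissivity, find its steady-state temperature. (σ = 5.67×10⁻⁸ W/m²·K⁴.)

T ≈ 376 K

Absorbed flux αS = emitted flux 2εσT⁴ per unit area; with α = ε this gives T = (S/2σ)^(1/4).
T = (2270 / (2 × 5.67×10⁻⁸))^(1/4) = (2.00×10^10)^(1/4).
T = 376 K.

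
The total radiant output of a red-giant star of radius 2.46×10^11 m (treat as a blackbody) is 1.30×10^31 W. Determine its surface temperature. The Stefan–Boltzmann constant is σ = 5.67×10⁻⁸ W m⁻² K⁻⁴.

T ≈ 4170 K

A = 4πr² = 4π × (2.46×10^11)² = 7.60×10^23 m².
From P = σAT⁴, T = (P / σA)^(1/4) = (1.30×10^31 / (5.67×10⁻⁸ × 7.60×10^23))^(1/4).
T = (3.01×10^14)^(1/4) = 4170 K.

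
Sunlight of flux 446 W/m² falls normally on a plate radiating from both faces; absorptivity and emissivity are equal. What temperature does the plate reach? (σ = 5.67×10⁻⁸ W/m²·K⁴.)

T ≈ 250 K

Absorbed flux αS = emitted flux 2εσT⁴ per unit area; with α = ε this gives T = (S/2σ)^(1/4).
T = (446 / (2 × 5.67×10⁻⁸))^(1/4) = (3.93×10^9)^(1/4).
T = 250 K.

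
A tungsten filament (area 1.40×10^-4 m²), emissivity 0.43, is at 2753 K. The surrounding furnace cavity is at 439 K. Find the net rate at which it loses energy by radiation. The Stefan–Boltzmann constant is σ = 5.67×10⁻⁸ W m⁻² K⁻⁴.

Q = εσA(T⁴ − T_s⁴). T⁴ − T_s⁴ = (2753)⁴ − (439)⁴ = 5.74×10^13 − 3.71×10^10 = 5.74×10^13 K⁴.
Q = 0.43 × 5.67×10⁻⁸ × 1.40×10^-4 × 5.74×10^13 = 196 W.

Q ≈ 196 W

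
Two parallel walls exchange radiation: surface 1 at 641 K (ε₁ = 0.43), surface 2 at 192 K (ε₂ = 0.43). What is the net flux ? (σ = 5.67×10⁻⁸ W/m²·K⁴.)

For two large parallel gray plates, q = σ(T₁⁴ − T₂⁴) / (1/ε₁ + 1/ε₂ − 1).
1/ε₁ + 1/ε₂ − 1 = 1/0.43 + 1/0.43 − 1 = 3.651.
T₁⁴ − T₂⁴ = 1.69×10^11 − 1.36×10^9 = 1.67×10^11 K⁴.
q = 5.67×10⁻⁸ × 1.67×10^11 / 3.651 = 2600 W/m².

q ≈ 2600 W/m²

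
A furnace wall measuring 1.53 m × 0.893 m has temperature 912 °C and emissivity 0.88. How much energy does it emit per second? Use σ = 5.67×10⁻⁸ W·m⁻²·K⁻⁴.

A = 1.53 × 0.893 = 1.37 m².
912 °C = 1185 K.
Stefan–Boltzmann: P = εσAT⁴ = 0.88 × 5.67×10⁻⁸ × 1.37 × (1185)⁴ = 0.88 × 5.67×10⁻⁸ × 1.37 × 1.97×10^12.
P = 1.34×10^5 W.

P ≈ 1.34×10^5 W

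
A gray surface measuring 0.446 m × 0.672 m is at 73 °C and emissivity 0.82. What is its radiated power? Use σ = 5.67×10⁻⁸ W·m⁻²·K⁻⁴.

A = 0.446 × 0.672 = 0.300 m².
73 °C = 346 K.
Stefan–Boltzmann: P = εσAT⁴ = 0.82 × 5.67×10⁻⁸ × 0.300 × (346)⁴ = 0.82 × 5.67×10⁻⁸ × 0.300 × 1.43×10^10.
P = 200 W.

P ≈ 200 W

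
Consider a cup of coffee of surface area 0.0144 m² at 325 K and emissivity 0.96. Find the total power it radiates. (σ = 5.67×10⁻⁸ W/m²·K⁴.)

P ≈ 8.74 W

P = εσAT⁴ = 0.96 × 5.67×10⁻⁸ × 0.0144 × (325)⁴ = 0.96 × 5.67×10⁻⁸ × 0.0144 × 1.12×10^10.
P = 8.74 W.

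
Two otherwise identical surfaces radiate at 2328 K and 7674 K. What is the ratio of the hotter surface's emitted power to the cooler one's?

P ∝ T⁴, so the ratio is (7674/2328)⁴ = (3.296)⁴ = 118.

ratio ≈ 118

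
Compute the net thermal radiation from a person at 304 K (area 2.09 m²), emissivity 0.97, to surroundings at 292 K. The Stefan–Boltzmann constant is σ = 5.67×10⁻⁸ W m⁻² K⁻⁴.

Q ≈ 146 W

Q = εσA(T⁴ − T_s⁴). T⁴ − T_s⁴ = (304)⁴ − (292)⁴ = 8.54×10^9 − 7.27×10^9 = 1.27×10^9 K⁴.
Q = 0.97 × 5.67×10⁻⁸ × 2.09 × 1.27×10^9 = 146 W.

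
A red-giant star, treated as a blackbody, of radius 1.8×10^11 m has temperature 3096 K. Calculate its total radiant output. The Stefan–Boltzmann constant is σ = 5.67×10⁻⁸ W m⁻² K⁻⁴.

A = 4πr² = 4π × (1.8×10^11)² = 4.07×10^23 m².
P = σAT⁴ = 5.67×10⁻⁸ × 4.07×10^23 × (3096)⁴ = 5.67×10⁻⁸ × 4.07×10^23 × 9.19×10^13.
P = 2.12×10^30 W.

P ≈ 2.12×10^30 W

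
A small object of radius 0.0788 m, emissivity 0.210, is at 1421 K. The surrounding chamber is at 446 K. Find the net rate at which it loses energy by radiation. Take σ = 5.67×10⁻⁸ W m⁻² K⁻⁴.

Q ≈ 3750 W

A = 4πr² = 4π × (0.0788)² = 0.0780 m².
Q = εσA(T⁴ − T_s⁴). T⁴ − T_s⁴ = (1421)⁴ − (446)⁴ = 4.08×10^12 − 3.96×10^10 = 4.04×10^12 K⁴.
Q = 0.210 × 5.67×10⁻⁸ × 0.0780 × 4.04×10^12 = 3750 W.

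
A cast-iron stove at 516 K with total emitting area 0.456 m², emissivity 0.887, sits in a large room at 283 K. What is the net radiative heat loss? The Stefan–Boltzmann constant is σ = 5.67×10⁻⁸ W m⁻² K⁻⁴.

Q ≈ 1480 W

Q = εσA(T⁴ − T_s⁴). T⁴ − T_s⁴ = (516)⁴ − (283)⁴ = 7.09×10^10 − 6.41×10^9 = 6.45×10^10 K⁴.
Q = 0.887 × 5.67×10⁻⁸ × 0.456 × 6.45×10^10 = 1480 W.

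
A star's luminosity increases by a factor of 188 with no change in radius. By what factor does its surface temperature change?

P ∝ T⁴ ⇒ T ∝ P^(1/4), so T scales by (188)^(1/4) = 3.70.

factor ≈ 3.70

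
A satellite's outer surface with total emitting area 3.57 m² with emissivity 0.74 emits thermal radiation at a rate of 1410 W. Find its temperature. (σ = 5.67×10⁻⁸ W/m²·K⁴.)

T ≈ 311 K

From P = εσAT⁴, T = (P / εσA)^(1/4) = (1410 / (0.74 × 5.67×10⁻⁸ × 3.57))^(1/4).
T = (9.41×10^9)^(1/4) = 311 K.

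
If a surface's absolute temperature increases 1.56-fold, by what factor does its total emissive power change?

P ∝ T⁴, so the power scales as (1.56)⁴ = 5.92.

factor ≈ 5.92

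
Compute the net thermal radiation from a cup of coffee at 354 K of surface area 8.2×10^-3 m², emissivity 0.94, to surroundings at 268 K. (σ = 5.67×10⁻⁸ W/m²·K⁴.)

Q = εσA(T⁴ − T_s⁴). T⁴ − T_s⁴ = (354)⁴ − (268)⁴ = 1.57×10^10 − 5.16×10^9 = 1.05×10^10 K⁴.
Q = 0.94 × 5.67×10⁻⁸ × 8.20×10^-3 × 1.05×10^10 = 4.61 W.

Q ≈ 4.61 W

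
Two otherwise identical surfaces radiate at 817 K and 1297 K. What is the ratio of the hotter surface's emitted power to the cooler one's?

ratio ≈ 6.35

P ∝ T⁴, so the ratio is (1297/817)⁴ = (1.588)⁴ = 6.35.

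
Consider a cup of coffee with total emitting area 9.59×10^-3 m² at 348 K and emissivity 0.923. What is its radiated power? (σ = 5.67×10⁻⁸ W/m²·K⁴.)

Stefan–Boltzmann: P = εσAT⁴ = 0.923 × 5.67×10⁻⁸ × 9.59×10^-3 × (348)⁴ = 0.923 × 5.67×10⁻⁸ × 9.59×10^-3 × 1.47×10^10.
P = 7.36 W.

P ≈ 7.36 W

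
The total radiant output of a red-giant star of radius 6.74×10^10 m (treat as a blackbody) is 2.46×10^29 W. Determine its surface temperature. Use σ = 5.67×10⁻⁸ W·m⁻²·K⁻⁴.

T ≈ 2950 K

A = 4πr² = 4π × (6.74×10^10)² = 5.71×10^22 m².
From P = σAT⁴, T = (P / σA)^(1/4) = (2.46×10^29 / (5.67×10⁻⁸ × 5.71×10^22))^(1/4).
T = (7.60×10^13)^(1/4) = 2950 K.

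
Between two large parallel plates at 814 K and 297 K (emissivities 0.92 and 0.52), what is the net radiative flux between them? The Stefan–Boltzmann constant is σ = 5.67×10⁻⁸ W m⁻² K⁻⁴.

q ≈ 12200 W/m²

For two large parallel gray plates, q = σ(T₁⁴ − T₂⁴) / (1/ε₁ + 1/ε₂ − 1).
1/ε₁ + 1/ε₂ − 1 = 1/0.92 + 1/0.52 − 1 = 2.010.
T₁⁴ − T₂⁴ = 4.39×10^11 − 7.78×10^9 = 4.31×10^11 K⁴.
q = 5.67×10⁻⁸ × 4.31×10^11 / 2.010 = 12200 W/m².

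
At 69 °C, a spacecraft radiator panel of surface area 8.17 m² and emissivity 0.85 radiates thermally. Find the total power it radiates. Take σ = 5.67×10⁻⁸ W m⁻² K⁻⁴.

69 °C = 342 K.
Stefan–Boltzmann: P = εσAT⁴ = 0.85 × 5.67×10⁻⁸ × 8.17 × (342)⁴ = 0.85 × 5.67×10⁻⁸ × 8.17 × 1.37×10^10.
P = 5390 W.

P ≈ 5390 W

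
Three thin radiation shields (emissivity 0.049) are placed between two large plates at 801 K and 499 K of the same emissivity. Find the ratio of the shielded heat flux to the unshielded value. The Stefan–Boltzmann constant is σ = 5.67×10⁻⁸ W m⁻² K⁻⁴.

ratio ≈ 0.250

With N identical shields there are N+1 = 4 gaps in series, each with the same radiative resistance, so the flux falls to 1/(N+1) of its unshielded value.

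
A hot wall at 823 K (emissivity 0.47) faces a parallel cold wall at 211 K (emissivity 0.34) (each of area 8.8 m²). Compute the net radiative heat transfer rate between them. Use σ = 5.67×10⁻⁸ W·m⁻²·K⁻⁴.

Q ≈ 56000 W

For two large parallel gray plates, q = σ(T₁⁴ − T₂⁴) / (1/ε₁ + 1/ε₂ − 1).
1/ε₁ + 1/ε₂ − 1 = 1/0.47 + 1/0.34 − 1 = 4.069.
T₁⁴ − T₂⁴ = 4.59×10^11 − 1.98×10^9 = 4.57×10^11 K⁴.
q = 5.67×10⁻⁸ × 4.57×10^11 / 4.069 = 6370 W/m².
Q = q·A = 6370 × 8.8 = 56000 W.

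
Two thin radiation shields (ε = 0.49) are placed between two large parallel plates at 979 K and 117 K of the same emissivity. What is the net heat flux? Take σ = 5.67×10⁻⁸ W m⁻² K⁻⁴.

q ≈ 5630 W/m²

Each of the 3 gaps contributes resistance (2/ε − 1) = 2/0.49 − 1 = 3.082; total = 9.245.
q = σ(T₁⁴ − T₂⁴) / 9.245 = 5.67×10⁻⁸ × 9.18×10^11 / 9.245 = 5630 W/m².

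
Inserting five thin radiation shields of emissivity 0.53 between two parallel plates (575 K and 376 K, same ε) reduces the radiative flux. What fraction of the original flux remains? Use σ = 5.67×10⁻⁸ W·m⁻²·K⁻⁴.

With N identical shields there are N+1 = 6 gaps in series, each with the same radiative resistance, so the flux falls to 1/(N+1) of its unshielded value.

ratio ≈ 0.167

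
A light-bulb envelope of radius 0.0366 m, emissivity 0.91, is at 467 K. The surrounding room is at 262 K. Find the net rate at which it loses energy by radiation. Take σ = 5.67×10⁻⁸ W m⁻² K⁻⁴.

Q ≈ 37.2 W

A = 4πr² = 4π × (0.0366)² = 0.0168 m².
Q = εσA(T⁴ − T_s⁴). T⁴ − T_s⁴ = (467)⁴ − (262)⁴ = 4.76×10^10 − 4.71×10^9 = 4.29×10^10 K⁴.
Q = 0.91 × 5.67×10⁻⁸ × 0.0168 × 4.29×10^10 = 37.2 W.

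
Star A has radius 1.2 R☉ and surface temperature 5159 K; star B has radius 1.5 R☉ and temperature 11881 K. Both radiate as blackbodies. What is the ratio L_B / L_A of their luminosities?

L = 4πR²σT⁴ ∝ R²T⁴, so L_B/L_A = (1.5/1.2)² × (11881/5159)⁴ = 1.56 × 28.1 = 44.0.

L_B/L_A ≈ 44.0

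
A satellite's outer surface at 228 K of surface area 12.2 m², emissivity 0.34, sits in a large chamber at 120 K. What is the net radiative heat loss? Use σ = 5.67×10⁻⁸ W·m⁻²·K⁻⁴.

Q = εσA(T⁴ − T_s⁴). T⁴ − T_s⁴ = (228)⁴ − (120)⁴ = 2.70×10^9 − 2.07×10^8 = 2.49×10^9 K⁴.
Q = 0.34 × 5.67×10⁻⁸ × 12.2 × 2.49×10^9 = 587 W.

Q ≈ 587 W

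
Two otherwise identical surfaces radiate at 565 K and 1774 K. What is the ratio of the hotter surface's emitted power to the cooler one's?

ratio ≈ 97.2

P ∝ T⁴, so the ratio is (1774/565)⁴ = (3.140)⁴ = 97.2.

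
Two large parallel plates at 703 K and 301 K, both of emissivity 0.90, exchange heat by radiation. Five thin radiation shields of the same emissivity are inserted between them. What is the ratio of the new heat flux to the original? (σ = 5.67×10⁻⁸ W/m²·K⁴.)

With N identical shields there are N+1 = 6 gaps in series, each with the same radiative resistance, so the flux falls to 1/(N+1) of its unshielded value.

ratio ≈ 0.167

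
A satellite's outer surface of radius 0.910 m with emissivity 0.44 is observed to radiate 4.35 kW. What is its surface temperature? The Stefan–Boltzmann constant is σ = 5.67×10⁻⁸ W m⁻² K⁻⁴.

T ≈ 360 K

A = 4πr² = 4π × (0.910)² = 10.4 m².
From P = εσAT⁴, T = (P / εσA)^(1/4) = (4350 / (0.44 × 5.67×10⁻⁸ × 10.4))^(1/4).
T = (1.68×10^10)^(1/4) = 360 K.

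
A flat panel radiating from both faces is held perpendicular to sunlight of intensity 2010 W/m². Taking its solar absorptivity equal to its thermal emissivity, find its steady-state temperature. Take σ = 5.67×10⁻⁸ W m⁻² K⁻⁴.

T ≈ 365 K

Absorbed flux αS = emitted flux 2εσT⁴ per unit area; with α = ε this gives T = (S/2σ)^(1/4).
T = (2010 / (2 × 5.67×10⁻⁸))^(1/4) = (1.77×10^10)^(1/4).
T = 365 K.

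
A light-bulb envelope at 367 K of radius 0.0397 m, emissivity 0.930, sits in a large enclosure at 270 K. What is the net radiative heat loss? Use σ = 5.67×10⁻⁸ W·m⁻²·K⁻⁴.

Q ≈ 13.4 W

A = 4πr² = 4π × (0.0397)² = 0.0198 m².
Q = εσA(T⁴ − T_s⁴). T⁴ − T_s⁴ = (367)⁴ − (270)⁴ = 1.81×10^10 − 5.31×10^9 = 1.28×10^10 K⁴.
Q = 0.930 × 5.67×10⁻⁸ × 0.0198 × 1.28×10^10 = 13.4 W.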